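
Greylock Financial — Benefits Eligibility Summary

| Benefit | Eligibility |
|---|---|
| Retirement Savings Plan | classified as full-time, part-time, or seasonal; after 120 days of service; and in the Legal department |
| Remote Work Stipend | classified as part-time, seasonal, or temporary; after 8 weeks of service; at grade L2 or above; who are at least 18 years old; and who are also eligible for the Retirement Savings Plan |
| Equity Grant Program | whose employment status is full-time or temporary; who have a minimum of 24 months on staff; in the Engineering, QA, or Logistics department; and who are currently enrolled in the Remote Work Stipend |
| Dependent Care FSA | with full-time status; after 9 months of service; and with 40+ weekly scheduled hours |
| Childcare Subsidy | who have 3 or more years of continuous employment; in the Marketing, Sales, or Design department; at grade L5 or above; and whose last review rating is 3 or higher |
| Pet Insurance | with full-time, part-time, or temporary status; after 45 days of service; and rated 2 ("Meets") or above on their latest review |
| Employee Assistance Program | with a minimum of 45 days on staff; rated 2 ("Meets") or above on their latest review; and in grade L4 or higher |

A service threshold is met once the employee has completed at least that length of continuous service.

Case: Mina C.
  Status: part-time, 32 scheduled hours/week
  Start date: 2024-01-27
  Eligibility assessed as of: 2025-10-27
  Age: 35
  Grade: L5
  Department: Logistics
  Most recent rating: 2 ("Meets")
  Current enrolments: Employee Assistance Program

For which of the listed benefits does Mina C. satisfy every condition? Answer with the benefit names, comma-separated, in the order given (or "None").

Pet Insurance, Employee Assistance Program

Service from 2024-01-27 to 2025-10-27: 639 days.
Retirement Savings Plan — status part-time ✓; service 639 days ≥ 120 days ✓; dept Logistics ✗ → not eligible.
Remote Work Stipend — status part-time ✓; service 639 days ≥ 8 weeks (≈56 days) ✓; grade L5 ≥ L2 ✓; age 35 ≥ 18 ✓; not eligible for Retirement Savings Plan ✗ → not eligible.
Equity Grant Program — status part-time ✗ (requires full-time or temporary) → not eligible.
Dependent Care FSA — status part-time ✗ (requires full-time) → not eligible.
Childcare Subsidy — service 639 days < 3 years (≈1095 days) ✗ → not eligible.
Pet Insurance — status part-time ✓; service 639 days ≥ 45 days ✓; rating 2 ≥ 2 ✓ → eligible.
Employee Assistance Program — service 639 days ≥ 45 days ✓; rating 2 ≥ 2 ✓; grade L5 ≥ L4 ✓ → eligible.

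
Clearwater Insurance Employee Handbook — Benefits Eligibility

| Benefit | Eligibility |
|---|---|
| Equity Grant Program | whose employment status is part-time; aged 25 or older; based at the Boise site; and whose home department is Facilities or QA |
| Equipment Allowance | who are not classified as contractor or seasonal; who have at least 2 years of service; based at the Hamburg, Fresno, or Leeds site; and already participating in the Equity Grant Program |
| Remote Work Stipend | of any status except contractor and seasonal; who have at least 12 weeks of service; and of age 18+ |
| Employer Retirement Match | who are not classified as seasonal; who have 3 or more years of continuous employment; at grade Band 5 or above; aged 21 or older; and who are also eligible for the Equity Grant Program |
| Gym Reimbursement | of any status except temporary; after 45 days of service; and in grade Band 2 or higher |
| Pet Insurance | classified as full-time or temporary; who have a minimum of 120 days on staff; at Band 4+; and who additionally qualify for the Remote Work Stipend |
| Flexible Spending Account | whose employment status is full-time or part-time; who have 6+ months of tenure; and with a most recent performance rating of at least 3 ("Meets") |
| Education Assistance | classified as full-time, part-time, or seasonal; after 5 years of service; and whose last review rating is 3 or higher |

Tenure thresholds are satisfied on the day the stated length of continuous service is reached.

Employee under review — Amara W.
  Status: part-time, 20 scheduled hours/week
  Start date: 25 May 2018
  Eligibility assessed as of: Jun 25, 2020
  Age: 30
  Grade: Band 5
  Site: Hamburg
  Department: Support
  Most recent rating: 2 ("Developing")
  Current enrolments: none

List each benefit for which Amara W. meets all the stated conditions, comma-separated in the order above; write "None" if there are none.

Service from 25 May 2018 to Jun 25, 2020: 762 days.
Equity Grant Program — status part-time ✓; age 30 ≥ 25 ✓; site Hamburg ✗ (not Boise) → not eligible.
Equipment Allowance — status part-time ✓ (not excluded); service 762 days ≥ 2 years (≈730 days) ✓; site Hamburg ✓; not enrolled in Equity Grant Program ✗ → not eligible.
Remote Work Stipend — status part-time ✓ (not excluded); service 762 days ≥ 12 weeks (≈84 days) ✓; age 30 ≥ 18 ✓ → eligible.
Employer Retirement Match — status part-time ✓ (not excluded); service 762 days < 3 years (≈1095 days) ✗ → not eligible.
Gym Reimbursement — status part-time ✓ (not excluded); service 762 days ≥ 45 days ✓; grade Band 5 ≥ Band 2 ✓ → eligible.
Pet Insurance — status part-time ✗ (requires full-time or temporary) → not eligible.
Flexible Spending Account — status part-time ✓; service 762 days ≥ 6 months (≈180 days) ✓; rating 2 < 3 ✗ → not eligible.
Education Assistance — status part-time ✓; service 762 days < 5 years (≈1825 days) ✗ → not eligible.

Remote Work Stipend, Gym Reimbursement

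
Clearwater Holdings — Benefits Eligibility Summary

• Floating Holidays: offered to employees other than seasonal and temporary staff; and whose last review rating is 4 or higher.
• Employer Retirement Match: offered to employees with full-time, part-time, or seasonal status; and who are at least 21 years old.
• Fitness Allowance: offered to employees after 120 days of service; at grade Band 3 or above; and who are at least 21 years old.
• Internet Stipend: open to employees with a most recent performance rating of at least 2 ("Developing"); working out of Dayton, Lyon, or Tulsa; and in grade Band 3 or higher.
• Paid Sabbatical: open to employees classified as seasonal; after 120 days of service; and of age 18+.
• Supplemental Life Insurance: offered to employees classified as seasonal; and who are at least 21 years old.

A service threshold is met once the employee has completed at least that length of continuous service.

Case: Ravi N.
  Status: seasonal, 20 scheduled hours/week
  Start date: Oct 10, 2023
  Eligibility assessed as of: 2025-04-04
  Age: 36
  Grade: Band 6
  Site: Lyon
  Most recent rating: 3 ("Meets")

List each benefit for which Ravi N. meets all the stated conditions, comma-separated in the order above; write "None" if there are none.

Service from Oct 10, 2023 to 2025-04-04: 542 days.
Floating Holidays — status seasonal ✗ (excluded) → not eligible.
Employer Retirement Match — status seasonal ✓; age 36 ≥ 21 ✓ → eligible.
Fitness Allowance — service 542 days ≥ 120 days ✓; grade Band 6 ≥ Band 3 ✓; age 36 ≥ 21 ✓ → eligible.
Internet Stipend — rating 3 ≥ 2 ✓; site Lyon ✓; grade Band 6 ≥ Band 3 ✓ → eligible.
Paid Sabbatical — status seasonal ✓; service 542 days ≥ 120 days ✓; age 36 ≥ 18 ✓ → eligible.
Supplemental Life Insurance — status seasonal ✓; age 36 ≥ 21 ✓ → eligible.

Employer Retirement Match, Fitness Allowance, Internet Stipend, Paid Sabbatical, Supplemental Life Insurance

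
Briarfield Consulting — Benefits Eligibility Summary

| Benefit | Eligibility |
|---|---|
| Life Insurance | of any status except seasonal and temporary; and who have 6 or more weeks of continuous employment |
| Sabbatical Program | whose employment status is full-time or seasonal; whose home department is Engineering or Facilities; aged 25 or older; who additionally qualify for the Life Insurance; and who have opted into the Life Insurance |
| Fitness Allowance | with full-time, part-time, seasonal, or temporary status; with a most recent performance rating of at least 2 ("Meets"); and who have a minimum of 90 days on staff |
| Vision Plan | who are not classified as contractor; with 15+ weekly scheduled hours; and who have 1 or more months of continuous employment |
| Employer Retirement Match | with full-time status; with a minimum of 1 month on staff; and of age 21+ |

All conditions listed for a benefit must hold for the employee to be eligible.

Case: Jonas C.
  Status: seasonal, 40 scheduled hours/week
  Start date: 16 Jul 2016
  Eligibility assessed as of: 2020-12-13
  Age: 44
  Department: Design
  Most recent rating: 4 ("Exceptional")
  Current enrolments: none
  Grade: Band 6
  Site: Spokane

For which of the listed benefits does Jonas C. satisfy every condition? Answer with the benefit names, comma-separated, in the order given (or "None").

Service from 16 Jul 2016 to 2020-12-13: 1611 days.
Life Insurance — status seasonal ✗ (excluded) → not eligible.
Sabbatical Program — status seasonal ✓; dept Design ✗ → not eligible.
Fitness Allowance — status seasonal ✓; rating 4 ≥ 2 ✓; service 1611 days ≥ 90 days ✓ → eligible.
Vision Plan — status seasonal ✓ (not excluded); 40 hrs/wk ≥ 15 ✓; service 1611 days ≥ 1 month (≈30 days) ✓ → eligible.
Employer Retirement Match — status seasonal ✗ (requires full-time) → not eligible.

Fitness Allowance, Vision Plan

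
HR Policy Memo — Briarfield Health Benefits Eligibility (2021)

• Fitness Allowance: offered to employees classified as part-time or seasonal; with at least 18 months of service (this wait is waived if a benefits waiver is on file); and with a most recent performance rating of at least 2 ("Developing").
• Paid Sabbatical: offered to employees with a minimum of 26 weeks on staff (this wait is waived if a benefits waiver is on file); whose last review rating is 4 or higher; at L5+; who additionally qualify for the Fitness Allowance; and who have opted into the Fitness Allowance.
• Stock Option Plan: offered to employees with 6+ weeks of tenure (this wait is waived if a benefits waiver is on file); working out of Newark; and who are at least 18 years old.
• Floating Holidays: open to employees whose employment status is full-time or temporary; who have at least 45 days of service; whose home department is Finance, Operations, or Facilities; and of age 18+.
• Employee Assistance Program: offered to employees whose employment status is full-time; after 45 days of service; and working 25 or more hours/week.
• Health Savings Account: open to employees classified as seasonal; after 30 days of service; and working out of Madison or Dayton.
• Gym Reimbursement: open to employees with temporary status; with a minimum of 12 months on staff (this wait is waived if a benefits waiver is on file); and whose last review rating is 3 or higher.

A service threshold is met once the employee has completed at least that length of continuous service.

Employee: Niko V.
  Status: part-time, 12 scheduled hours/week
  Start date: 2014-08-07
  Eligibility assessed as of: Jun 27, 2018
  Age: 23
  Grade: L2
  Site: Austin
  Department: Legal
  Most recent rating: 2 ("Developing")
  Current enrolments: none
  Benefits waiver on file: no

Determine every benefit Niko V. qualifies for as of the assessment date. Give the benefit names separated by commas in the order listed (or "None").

Fitness Allowance

Service from 2014-08-07 to Jun 27, 2018: 1420 days.
Fitness Allowance — status part-time ✓; no waiver, service 1420 days ≥ 18 months (≈540 days) ✓; rating 2 ≥ 2 ✓ → eligible.
Paid Sabbatical — no waiver, service 1420 days ≥ 26 weeks (≈182 days) ✓; rating 2 < 4 ✗ → not eligible.
Stock Option Plan — no waiver, service 1420 days ≥ 6 weeks (≈42 days) ✓; site Austin ✗ (not Newark) → not eligible.
Floating Holidays — status part-time ✗ (requires full-time or temporary) → not eligible.
Employee Assistance Program — status part-time ✗ (requires full-time) → not eligible.
Health Savings Account — status part-time ✗ (requires seasonal) → not eligible.
Gym Reimbursement — status part-time ✗ (requires temporary) → not eligible.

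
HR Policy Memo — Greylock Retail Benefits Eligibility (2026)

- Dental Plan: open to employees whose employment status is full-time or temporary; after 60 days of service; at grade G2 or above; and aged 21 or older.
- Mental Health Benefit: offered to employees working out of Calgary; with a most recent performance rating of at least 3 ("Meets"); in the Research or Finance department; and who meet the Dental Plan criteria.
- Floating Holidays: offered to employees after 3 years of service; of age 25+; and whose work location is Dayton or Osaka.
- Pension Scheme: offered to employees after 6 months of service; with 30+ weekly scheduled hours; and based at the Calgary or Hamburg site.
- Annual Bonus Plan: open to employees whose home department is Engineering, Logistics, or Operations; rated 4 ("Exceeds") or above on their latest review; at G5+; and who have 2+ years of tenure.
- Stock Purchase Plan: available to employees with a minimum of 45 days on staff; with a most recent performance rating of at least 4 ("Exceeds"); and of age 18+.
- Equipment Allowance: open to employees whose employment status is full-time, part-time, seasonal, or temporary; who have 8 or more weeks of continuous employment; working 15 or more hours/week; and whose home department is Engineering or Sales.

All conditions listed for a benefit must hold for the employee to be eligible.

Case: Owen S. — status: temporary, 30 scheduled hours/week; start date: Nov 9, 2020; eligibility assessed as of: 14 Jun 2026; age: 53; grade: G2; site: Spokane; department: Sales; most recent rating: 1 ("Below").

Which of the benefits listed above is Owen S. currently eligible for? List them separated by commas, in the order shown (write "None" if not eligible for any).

Service from Nov 9, 2020 to 14 Jun 2026: 2043 days.
Dental Plan — status temporary ✓; service 2043 days ≥ 60 days ✓; grade G2 ≥ G2 ✓; age 53 ≥ 21 ✓ → eligible.
Mental Health Benefit — site Spokane ✗ (not Calgary) → not eligible.
Floating Holidays — service 2043 days ≥ 3 years (≈1095 days) ✓; age 53 ≥ 25 ✓; site Spokane ✗ (not Dayton or Osaka) → not eligible.
Pension Scheme — service 2043 days ≥ 6 months (≈180 days) ✓; 30 hrs/wk ≥ 30 ✓; site Spokane ✗ (not Calgary or Hamburg) → not eligible.
Annual Bonus Plan — dept Sales ✗ → not eligible.
Stock Purchase Plan — service 2043 days ≥ 45 days ✓; rating 1 < 4 ✗ → not eligible.
Equipment Allowance — status temporary ✓; service 2043 days ≥ 8 weeks (≈56 days) ✓; 30 hrs/wk ≥ 15 ✓; dept Sales ✓ → eligible.

Dental Plan, Equipment Allowance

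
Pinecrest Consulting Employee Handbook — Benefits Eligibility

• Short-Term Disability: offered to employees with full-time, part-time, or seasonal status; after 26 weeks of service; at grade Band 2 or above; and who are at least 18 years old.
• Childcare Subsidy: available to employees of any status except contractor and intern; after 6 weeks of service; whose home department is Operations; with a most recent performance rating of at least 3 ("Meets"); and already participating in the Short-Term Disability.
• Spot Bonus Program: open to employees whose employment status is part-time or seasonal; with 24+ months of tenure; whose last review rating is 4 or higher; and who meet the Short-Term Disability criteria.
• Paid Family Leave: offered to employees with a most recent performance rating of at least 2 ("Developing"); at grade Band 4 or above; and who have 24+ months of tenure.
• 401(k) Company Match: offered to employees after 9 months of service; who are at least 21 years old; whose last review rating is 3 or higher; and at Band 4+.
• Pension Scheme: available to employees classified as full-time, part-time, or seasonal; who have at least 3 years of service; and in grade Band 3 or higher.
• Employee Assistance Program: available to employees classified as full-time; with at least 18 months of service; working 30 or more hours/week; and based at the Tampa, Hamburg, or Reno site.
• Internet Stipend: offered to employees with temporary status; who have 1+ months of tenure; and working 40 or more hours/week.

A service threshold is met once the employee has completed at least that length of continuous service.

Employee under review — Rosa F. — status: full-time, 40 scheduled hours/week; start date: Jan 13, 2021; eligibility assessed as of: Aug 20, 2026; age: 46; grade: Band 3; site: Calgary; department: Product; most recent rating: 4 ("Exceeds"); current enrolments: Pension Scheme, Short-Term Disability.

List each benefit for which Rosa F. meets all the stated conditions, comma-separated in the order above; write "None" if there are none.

Short-Term Disability, Pension Scheme

Service from Jan 13, 2021 to Aug 20, 2026: 2045 days.
Short-Term Disability — status full-time ✓; service 2045 days ≥ 26 weeks (≈182 days) ✓; grade Band 3 ≥ Band 2 ✓; age 46 ≥ 18 ✓ → eligible.
Childcare Subsidy — status full-time ✓ (not excluded); service 2045 days ≥ 6 weeks (≈42 days) ✓; dept Product ✗ → not eligible.
Spot Bonus Program — status full-time ✗ (requires part-time or seasonal) → not eligible.
Paid Family Leave — rating 4 ≥ 2 ✓; grade Band 3 < Band 4 ✗ → not eligible.
401(k) Company Match — service 2045 days ≥ 9 months (≈270 days) ✓; age 46 ≥ 21 ✓; rating 4 ≥ 3 ✓; grade Band 3 < Band 4 ✗ → not eligible.
Pension Scheme — status full-time ✓; service 2045 days ≥ 3 years (≈1095 days) ✓; grade Band 3 ≥ Band 3 ✓ → eligible.
Employee Assistance Program — status full-time ✓; service 2045 days ≥ 18 months (≈540 days) ✓; 40 hrs/wk ≥ 30 ✓; site Calgary ✗ (not Tampa, Hamburg, or Reno) → not eligible.
Internet Stipend — status full-time ✗ (requires temporary) → not eligible.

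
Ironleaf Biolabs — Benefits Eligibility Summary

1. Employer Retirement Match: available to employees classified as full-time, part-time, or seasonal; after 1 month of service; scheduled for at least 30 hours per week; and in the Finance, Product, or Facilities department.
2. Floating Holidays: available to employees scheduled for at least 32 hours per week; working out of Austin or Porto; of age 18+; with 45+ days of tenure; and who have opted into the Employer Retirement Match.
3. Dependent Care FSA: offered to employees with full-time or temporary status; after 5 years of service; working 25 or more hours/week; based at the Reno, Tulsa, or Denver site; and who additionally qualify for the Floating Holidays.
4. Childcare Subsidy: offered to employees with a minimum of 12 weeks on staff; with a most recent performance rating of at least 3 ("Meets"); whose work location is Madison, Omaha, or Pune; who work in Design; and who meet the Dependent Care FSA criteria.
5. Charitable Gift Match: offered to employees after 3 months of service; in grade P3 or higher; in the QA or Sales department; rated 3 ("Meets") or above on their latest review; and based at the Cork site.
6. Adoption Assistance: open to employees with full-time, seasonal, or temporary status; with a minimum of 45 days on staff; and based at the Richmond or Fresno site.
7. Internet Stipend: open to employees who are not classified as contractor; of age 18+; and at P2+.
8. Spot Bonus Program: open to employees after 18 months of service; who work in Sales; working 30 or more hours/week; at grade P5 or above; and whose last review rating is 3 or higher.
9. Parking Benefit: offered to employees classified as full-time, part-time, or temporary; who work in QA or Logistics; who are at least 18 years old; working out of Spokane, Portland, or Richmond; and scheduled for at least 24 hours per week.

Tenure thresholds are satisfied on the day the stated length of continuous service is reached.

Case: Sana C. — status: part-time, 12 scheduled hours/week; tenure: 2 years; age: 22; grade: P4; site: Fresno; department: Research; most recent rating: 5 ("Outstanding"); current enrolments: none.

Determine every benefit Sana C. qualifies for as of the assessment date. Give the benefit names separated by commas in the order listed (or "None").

Internet Stipend

Employer Retirement Match — status part-time ✓; service 2 years ≥ 1 month (≈30 days) ✓; 12 hrs/wk < 30 ✗ → not eligible.
Floating Holidays — 12 hrs/wk < 32 ✗ → not eligible.
Dependent Care FSA — status part-time ✗ (requires full-time or temporary) → not eligible.
Childcare Subsidy — service 2 years ≥ 12 weeks (≈84 days) ✓; rating 5 ≥ 3 ✓; site Fresno ✗ (not Madison, Omaha, or Pune) → not eligible.
Charitable Gift Match — service 2 years ≥ 3 months (≈90 days) ✓; grade P4 ≥ P3 ✓; dept Research ✗ → not eligible.
Adoption Assistance — status part-time ✗ (requires full-time, seasonal, or temporary) → not eligible.
Internet Stipend — status part-time ✓ (not excluded); age 22 ≥ 18 ✓; grade P4 ≥ P2 ✓ → eligible.
Spot Bonus Program — service 2 years ≥ 18 months (≈540 days) ✓; dept Research ✗ → not eligible.
Parking Benefit — status part-time ✓; dept Research ✗ → not eligible.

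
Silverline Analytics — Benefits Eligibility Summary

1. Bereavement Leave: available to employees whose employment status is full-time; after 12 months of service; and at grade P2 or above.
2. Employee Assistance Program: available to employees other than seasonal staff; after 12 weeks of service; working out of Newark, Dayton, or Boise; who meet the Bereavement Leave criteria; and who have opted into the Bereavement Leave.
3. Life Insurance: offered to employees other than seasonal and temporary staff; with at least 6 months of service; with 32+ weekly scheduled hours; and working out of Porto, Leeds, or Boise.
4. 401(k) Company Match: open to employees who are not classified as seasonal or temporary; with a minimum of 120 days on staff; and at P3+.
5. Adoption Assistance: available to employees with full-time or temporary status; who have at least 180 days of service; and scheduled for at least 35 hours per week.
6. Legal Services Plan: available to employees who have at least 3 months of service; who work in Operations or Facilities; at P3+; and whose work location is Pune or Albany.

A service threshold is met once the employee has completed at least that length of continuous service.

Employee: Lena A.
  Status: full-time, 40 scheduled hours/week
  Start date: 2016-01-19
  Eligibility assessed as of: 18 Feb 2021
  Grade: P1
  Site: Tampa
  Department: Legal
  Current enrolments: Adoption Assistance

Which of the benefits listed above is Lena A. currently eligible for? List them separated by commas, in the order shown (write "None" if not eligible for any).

Adoption Assistance

Service from 2016-01-19 to 18 Feb 2021: 1857 days.
Bereavement Leave — status full-time ✓; service 1857 days ≥ 12 months (≈360 days) ✓; grade P1 < P2 ✗ → not eligible.
Employee Assistance Program — status full-time ✓ (not excluded); service 1857 days ≥ 12 weeks (≈84 days) ✓; site Tampa ✗ (not Newark, Dayton, or Boise) → not eligible.
Life Insurance — status full-time ✓ (not excluded); service 1857 days ≥ 6 months (≈180 days) ✓; 40 hrs/wk ≥ 32 ✓; site Tampa ✗ (not Porto, Leeds, or Boise) → not eligible.
401(k) Company Match — status full-time ✓ (not excluded); service 1857 days ≥ 120 days ✓; grade P1 < P3 ✗ → not eligible.
Adoption Assistance — status full-time ✓; service 1857 days ≥ 180 days ✓; 40 hrs/wk ≥ 35 ✓ → eligible.
Legal Services Plan — service 1857 days ≥ 3 months (≈90 days) ✓; dept Legal ✗ → not eligible.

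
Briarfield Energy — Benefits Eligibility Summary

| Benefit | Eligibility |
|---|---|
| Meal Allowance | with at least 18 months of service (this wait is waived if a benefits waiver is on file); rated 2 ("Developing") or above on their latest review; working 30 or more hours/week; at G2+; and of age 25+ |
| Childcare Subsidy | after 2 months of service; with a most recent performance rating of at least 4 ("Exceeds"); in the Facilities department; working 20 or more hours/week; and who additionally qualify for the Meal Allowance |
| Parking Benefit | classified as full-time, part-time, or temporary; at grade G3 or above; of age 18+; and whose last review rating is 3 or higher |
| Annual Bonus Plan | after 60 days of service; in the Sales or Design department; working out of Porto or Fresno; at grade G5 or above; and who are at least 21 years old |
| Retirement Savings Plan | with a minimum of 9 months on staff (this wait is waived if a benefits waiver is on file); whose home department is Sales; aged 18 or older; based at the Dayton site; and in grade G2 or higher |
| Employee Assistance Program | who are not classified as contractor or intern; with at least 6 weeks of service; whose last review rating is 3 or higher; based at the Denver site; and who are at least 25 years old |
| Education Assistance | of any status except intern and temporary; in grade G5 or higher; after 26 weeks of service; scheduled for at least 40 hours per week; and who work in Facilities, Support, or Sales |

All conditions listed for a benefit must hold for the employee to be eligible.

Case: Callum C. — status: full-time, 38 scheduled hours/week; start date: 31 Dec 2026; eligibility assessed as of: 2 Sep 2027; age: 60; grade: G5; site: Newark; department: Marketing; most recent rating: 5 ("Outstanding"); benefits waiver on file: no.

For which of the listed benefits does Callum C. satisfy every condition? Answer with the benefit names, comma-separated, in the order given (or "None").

Service from 31 Dec 2026 to 2 Sep 2027: 245 days.
Meal Allowance — no waiver, service 245 days < 18 months (≈540 days) ✗ → not eligible.
Childcare Subsidy — service 245 days ≥ 2 months (≈60 days) ✓; rating 5 ≥ 4 ✓; dept Marketing ✗ → not eligible.
Parking Benefit — status full-time ✓; grade G5 ≥ G3 ✓; age 60 ≥ 18 ✓; rating 5 ≥ 3 ✓ → eligible.
Annual Bonus Plan — service 245 days ≥ 60 days ✓; dept Marketing ✗ → not eligible.
Retirement Savings Plan — no waiver, service 245 days < 9 months (≈270 days) ✗ → not eligible.
Employee Assistance Program — status full-time ✓ (not excluded); service 245 days ≥ 6 weeks (≈42 days) ✓; rating 5 ≥ 3 ✓; site Newark ✗ (not Denver) → not eligible.
Education Assistance — status full-time ✓ (not excluded); grade G5 ≥ G5 ✓; service 245 days ≥ 26 weeks (≈182 days) ✓; 38 hrs/wk < 40 ✗ → not eligible.

Parking Benefit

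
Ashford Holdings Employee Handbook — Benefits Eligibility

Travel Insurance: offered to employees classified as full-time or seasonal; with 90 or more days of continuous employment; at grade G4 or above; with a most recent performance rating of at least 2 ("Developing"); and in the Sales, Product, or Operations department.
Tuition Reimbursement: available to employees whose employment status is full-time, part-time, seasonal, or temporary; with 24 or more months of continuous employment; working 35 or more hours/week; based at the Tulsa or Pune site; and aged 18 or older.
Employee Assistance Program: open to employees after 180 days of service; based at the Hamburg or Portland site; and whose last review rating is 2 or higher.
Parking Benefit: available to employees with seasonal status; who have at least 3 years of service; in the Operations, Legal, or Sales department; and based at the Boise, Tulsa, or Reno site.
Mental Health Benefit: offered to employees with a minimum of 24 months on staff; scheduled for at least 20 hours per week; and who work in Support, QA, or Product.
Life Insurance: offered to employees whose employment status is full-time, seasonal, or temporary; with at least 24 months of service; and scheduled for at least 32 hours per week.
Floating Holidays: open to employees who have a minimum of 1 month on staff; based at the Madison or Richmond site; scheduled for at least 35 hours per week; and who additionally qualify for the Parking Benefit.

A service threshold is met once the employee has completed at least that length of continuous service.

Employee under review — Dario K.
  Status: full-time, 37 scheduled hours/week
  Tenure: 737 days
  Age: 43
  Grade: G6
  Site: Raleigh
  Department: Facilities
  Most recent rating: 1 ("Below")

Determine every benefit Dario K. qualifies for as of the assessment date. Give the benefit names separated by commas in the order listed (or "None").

Travel Insurance — status full-time ✓; service 737 days ≥ 90 days ✓; grade G6 ≥ G4 ✓; rating 1 < 2 ✗ → not eligible.
Tuition Reimbursement — status full-time ✓; service 737 days ≥ 24 months (≈720 days) ✓; 37 hrs/wk ≥ 35 ✓; site Raleigh ✗ (not Tulsa or Pune) → not eligible.
Employee Assistance Program — service 737 days ≥ 180 days ✓; site Raleigh ✗ (not Hamburg or Portland) → not eligible.
Parking Benefit — status full-time ✗ (requires seasonal) → not eligible.
Mental Health Benefit — service 737 days ≥ 24 months (≈720 days) ✓; 37 hrs/wk ≥ 20 ✓; dept Facilities ✗ → not eligible.
Life Insurance — status full-time ✓; service 737 days ≥ 24 months (≈720 days) ✓; 37 hrs/wk ≥ 32 ✓ → eligible.
Floating Holidays — service 737 days ≥ 1 month (≈30 days) ✓; site Raleigh ✗ (not Madison or Richmond) → not eligible.

Life Insurance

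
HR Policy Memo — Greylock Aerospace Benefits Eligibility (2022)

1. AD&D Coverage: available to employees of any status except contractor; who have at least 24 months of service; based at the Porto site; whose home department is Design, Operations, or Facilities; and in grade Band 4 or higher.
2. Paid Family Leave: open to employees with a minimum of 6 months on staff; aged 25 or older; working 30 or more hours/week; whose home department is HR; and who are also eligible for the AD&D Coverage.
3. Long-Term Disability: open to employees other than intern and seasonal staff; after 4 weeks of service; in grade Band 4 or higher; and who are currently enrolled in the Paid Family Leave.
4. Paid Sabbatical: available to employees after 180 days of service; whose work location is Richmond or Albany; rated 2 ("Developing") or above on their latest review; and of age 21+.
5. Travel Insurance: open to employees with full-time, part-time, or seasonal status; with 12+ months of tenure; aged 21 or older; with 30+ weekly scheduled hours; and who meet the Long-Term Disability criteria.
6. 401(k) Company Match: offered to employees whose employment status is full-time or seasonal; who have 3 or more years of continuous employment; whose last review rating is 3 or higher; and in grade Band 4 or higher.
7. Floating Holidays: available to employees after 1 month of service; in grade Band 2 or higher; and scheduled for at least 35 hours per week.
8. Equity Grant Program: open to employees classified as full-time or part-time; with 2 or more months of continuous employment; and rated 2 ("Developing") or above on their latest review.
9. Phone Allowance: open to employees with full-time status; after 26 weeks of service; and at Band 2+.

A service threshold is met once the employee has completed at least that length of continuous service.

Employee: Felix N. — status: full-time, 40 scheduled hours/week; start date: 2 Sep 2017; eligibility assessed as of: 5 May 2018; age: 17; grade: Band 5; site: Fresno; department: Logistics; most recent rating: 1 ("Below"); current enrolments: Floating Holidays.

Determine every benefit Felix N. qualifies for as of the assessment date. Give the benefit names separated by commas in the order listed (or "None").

Floating Holidays, Phone Allowance

Service from 2 Sep 2017 to 5 May 2018: 245 days.
AD&D Coverage — status full-time ✓ (not excluded); service 245 days < 24 months (≈720 days) ✗ → not eligible.
Paid Family Leave — service 245 days ≥ 6 months (≈180 days) ✓; age 17 < 25 ✗ → not eligible.
Long-Term Disability — status full-time ✓ (not excluded); service 245 days ≥ 4 weeks (≈28 days) ✓; grade Band 5 ≥ Band 4 ✓; not enrolled in Paid Family Leave ✗ → not eligible.
Paid Sabbatical — service 245 days ≥ 180 days ✓; site Fresno ✗ (not Richmond or Albany) → not eligible.
Travel Insurance — status full-time ✓; service 245 days < 12 months (≈360 days) ✗ → not eligible.
401(k) Company Match — status full-time ✓; service 245 days < 3 years (≈1095 days) ✗ → not eligible.
Floating Holidays — service 245 days ≥ 1 month (≈30 days) ✓; grade Band 5 ≥ Band 2 ✓; 40 hrs/wk ≥ 35 ✓ → eligible.
Equity Grant Program — status full-time ✓; service 245 days ≥ 2 months (≈60 days) ✓; rating 1 < 2 ✗ → not eligible.
Phone Allowance — status full-time ✓; service 245 days ≥ 26 weeks (≈182 days) ✓; grade Band 5 ≥ Band 2 ✓ → eligible.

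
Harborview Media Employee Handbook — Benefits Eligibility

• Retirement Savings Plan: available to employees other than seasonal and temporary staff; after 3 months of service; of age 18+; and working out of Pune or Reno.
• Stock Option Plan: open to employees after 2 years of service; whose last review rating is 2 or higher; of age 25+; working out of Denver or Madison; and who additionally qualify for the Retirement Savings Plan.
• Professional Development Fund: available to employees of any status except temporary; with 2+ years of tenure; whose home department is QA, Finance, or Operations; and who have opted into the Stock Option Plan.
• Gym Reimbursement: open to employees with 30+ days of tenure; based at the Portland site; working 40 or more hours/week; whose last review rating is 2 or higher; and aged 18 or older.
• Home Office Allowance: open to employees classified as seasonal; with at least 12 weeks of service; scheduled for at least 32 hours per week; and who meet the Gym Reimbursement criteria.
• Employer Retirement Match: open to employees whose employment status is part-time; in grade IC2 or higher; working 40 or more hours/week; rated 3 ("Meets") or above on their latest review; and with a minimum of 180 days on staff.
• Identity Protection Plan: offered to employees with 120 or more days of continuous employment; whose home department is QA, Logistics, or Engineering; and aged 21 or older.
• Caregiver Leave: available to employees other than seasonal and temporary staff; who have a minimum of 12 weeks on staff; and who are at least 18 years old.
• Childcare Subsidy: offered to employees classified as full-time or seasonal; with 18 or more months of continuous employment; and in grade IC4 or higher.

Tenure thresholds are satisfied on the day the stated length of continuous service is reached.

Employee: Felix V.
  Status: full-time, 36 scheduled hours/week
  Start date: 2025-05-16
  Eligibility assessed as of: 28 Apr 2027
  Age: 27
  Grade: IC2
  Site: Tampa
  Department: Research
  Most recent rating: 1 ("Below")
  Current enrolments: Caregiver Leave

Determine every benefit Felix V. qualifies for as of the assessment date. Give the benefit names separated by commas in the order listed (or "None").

Service from 2025-05-16 to 28 Apr 2027: 712 days.
Retirement Savings Plan — status full-time ✓ (not excluded); service 712 days ≥ 3 months (≈90 days) ✓; age 27 ≥ 18 ✓; site Tampa ✗ (not Pune or Reno) → not eligible.
Stock Option Plan — service 712 days < 2 years (≈730 days) ✗ → not eligible.
Professional Development Fund — status full-time ✓ (not excluded); service 712 days < 2 years (≈730 days) ✗ → not eligible.
Gym Reimbursement — service 712 days ≥ 30 days ✓; site Tampa ✗ (not Portland) → not eligible.
Home Office Allowance — status full-time ✗ (requires seasonal) → not eligible.
Employer Retirement Match — status full-time ✗ (requires part-time) → not eligible.
Identity Protection Plan — service 712 days ≥ 120 days ✓; dept Research ✗ → not eligible.
Caregiver Leave — status full-time ✓ (not excluded); service 712 days ≥ 12 weeks (≈84 days) ✓; age 27 ≥ 18 ✓ → eligible.
Childcare Subsidy — status full-time ✓; service 712 days ≥ 18 months (≈540 days) ✓; grade IC2 < IC4 ✗ → not eligible.

Caregiver Leave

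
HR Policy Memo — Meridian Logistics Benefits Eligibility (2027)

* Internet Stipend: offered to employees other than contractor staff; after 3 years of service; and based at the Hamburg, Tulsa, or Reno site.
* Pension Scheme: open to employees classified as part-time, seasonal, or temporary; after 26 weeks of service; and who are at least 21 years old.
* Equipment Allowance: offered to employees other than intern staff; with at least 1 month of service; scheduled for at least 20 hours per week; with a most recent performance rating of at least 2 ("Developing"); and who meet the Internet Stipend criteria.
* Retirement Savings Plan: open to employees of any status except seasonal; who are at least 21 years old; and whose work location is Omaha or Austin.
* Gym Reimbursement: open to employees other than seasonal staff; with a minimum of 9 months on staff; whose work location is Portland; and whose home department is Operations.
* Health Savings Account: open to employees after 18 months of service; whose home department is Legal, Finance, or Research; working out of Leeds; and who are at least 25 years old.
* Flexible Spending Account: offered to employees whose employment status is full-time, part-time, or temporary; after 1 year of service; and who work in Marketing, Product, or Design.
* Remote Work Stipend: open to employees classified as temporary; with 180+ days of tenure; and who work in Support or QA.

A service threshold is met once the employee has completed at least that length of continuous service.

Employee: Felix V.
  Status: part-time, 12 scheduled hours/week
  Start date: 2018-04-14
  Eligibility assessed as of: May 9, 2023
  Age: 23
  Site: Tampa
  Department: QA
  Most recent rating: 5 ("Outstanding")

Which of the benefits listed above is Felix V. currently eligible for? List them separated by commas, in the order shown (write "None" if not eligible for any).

Pension Scheme

Service from 2018-04-14 to May 9, 2023: 1851 days.
Internet Stipend — status part-time ✓ (not excluded); service 1851 days ≥ 3 years (≈1095 days) ✓; site Tampa ✗ (not Hamburg, Tulsa, or Reno) → not eligible.
Pension Scheme — status part-time ✓; service 1851 days ≥ 26 weeks (≈182 days) ✓; age 23 ≥ 21 ✓ → eligible.
Equipment Allowance — status part-time ✓ (not excluded); service 1851 days ≥ 1 month (≈30 days) ✓; 12 hrs/wk < 20 ✗ → not eligible.
Retirement Savings Plan — status part-time ✓ (not excluded); age 23 ≥ 21 ✓; site Tampa ✗ (not Omaha or Austin) → not eligible.
Gym Reimbursement — status part-time ✓ (not excluded); service 1851 days ≥ 9 months (≈270 days) ✓; site Tampa ✗ (not Portland) → not eligible.
Health Savings Account — service 1851 days ≥ 18 months (≈540 days) ✓; dept QA ✗ → not eligible.
Flexible Spending Account — status part-time ✓; service 1851 days ≥ 1 year (≈365 days) ✓; dept QA ✗ → not eligible.
Remote Work Stipend — status part-time ✗ (requires temporary) → not eligible.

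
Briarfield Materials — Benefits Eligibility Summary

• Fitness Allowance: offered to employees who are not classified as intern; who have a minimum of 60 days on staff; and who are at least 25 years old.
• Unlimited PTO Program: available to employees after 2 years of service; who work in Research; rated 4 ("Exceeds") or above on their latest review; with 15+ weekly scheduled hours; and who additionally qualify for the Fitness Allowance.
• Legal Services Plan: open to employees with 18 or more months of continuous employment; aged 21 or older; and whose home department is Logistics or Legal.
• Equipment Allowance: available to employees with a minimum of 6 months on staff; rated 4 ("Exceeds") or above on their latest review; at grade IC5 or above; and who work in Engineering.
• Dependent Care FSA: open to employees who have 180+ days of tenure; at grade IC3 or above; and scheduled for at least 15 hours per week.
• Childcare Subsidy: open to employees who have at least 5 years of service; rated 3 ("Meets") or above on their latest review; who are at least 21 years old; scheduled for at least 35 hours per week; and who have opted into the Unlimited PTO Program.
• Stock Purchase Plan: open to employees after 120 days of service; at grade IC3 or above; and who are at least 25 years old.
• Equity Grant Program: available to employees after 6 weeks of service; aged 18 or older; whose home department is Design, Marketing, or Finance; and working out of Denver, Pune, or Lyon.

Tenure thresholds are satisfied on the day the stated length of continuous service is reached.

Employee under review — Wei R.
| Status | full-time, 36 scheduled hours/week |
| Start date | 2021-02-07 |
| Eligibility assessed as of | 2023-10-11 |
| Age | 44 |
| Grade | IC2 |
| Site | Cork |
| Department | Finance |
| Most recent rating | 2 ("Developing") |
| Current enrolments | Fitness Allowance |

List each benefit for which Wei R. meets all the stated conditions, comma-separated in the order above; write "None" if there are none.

Fitness Allowance

Service from 2021-02-07 to 2023-10-11: 976 days.
Fitness Allowance — status full-time ✓ (not excluded); service 976 days ≥ 60 days ✓; age 44 ≥ 25 ✓ → eligible.
Unlimited PTO Program — service 976 days ≥ 2 years (≈730 days) ✓; dept Finance ✗ → not eligible.
Legal Services Plan — service 976 days ≥ 18 months (≈540 days) ✓; age 44 ≥ 21 ✓; dept Finance ✗ → not eligible.
Equipment Allowance — service 976 days ≥ 6 months (≈180 days) ✓; rating 2 < 4 ✗ → not eligible.
Dependent Care FSA — service 976 days ≥ 180 days ✓; grade IC2 < IC3 ✗ → not eligible.
Childcare Subsidy — service 976 days < 5 years (≈1825 days) ✗ → not eligible.
Stock Purchase Plan — service 976 days ≥ 120 days ✓; grade IC2 < IC3 ✗ → not eligible.
Equity Grant Program — service 976 days ≥ 6 weeks (≈42 days) ✓; age 44 ≥ 18 ✓; dept Finance ✓; site Cork ✗ (not Denver, Pune, or Lyon) → not eligible.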